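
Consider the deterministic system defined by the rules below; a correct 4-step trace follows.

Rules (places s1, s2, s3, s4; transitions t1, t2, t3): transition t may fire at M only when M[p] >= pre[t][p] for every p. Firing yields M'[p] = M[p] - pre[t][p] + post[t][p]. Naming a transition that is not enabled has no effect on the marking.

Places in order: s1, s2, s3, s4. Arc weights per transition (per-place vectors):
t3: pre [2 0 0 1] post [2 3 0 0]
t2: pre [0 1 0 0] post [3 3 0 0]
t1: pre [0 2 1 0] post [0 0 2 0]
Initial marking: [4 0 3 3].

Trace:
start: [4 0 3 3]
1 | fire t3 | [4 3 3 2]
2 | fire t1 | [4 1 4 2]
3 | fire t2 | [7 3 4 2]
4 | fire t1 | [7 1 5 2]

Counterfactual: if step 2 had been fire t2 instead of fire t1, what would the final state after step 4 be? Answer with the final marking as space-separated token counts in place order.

(re-executing from step 2 with the substitution; state before step 2: [4 3 3 2])
2 | fire t2 | [7 5 3 2]
3 | fire t2 | [10 7 3 2]
4 | fire t1 | [10 5 4 2]

10 5 4 2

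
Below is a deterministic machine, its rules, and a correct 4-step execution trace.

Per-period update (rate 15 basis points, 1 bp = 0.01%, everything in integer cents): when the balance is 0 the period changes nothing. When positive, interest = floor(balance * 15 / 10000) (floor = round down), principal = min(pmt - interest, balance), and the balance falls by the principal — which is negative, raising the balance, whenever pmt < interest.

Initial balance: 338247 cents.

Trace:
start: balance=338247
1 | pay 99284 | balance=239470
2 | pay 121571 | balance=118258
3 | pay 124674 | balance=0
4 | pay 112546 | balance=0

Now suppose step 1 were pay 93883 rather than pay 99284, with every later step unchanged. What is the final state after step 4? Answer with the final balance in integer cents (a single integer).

0

(re-executing from step 1 with the substitution; state before step 1: balance=338247)
1 | pay 93883 | balance=244871
2 | pay 121571 | balance=123667
3 | pay 124674 | balance=0
4 | pay 112546 | balance=0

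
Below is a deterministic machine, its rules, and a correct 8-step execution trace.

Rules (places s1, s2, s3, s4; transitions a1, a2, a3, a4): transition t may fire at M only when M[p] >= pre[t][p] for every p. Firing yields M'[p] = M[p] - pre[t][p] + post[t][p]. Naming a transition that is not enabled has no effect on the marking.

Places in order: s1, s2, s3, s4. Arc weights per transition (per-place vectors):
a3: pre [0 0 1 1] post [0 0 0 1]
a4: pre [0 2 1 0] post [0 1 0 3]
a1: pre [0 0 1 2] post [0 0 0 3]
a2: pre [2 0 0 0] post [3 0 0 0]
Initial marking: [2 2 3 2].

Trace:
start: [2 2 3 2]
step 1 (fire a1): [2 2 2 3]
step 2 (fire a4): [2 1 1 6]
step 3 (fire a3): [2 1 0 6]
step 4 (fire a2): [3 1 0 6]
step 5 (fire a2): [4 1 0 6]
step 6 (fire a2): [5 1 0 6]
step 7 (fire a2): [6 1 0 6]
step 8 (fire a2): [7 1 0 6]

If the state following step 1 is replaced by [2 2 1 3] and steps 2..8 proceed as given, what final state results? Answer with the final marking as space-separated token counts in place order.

state after step 1 := [2 2 1 3]
step 2 (fire a4): [2 1 0 6]
step 3 (fire a3): [2 1 0 6]
step 4 (fire a2): [3 1 0 6]
step 5 (fire a2): [4 1 0 6]
step 6 (fire a2): [5 1 0 6]
step 7 (fire a2): [6 1 0 6]
step 8 (fire a2): [7 1 0 6]

7 1 0 6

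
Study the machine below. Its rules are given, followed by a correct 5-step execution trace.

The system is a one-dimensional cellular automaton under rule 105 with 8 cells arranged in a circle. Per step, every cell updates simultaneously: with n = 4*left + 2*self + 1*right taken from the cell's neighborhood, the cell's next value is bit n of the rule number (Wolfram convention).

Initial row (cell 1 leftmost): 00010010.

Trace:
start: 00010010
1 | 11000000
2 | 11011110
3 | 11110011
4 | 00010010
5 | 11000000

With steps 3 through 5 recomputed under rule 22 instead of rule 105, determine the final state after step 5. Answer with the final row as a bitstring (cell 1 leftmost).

(re-executing steps 3..5 under rule 22; state before step 3: 11011110)
3 | 00000000
4 | 00000000
5 | 00000000

00000000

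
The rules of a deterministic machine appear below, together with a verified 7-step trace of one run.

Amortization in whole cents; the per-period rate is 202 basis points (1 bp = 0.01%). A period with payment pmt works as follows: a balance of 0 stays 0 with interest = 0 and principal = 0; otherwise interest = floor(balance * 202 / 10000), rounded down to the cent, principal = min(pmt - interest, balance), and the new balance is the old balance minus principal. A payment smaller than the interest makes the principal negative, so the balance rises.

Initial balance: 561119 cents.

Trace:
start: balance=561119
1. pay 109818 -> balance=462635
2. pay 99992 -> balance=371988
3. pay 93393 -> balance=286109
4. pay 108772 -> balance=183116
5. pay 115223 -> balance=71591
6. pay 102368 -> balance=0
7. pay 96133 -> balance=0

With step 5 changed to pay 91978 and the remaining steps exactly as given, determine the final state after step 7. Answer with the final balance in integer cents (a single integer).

0

(re-executing from step 5 with the substitution; state before step 5: balance=183116)
5. pay 91978 -> balance=94836
6. pay 102368 -> balance=0
7. pay 96133 -> balance=0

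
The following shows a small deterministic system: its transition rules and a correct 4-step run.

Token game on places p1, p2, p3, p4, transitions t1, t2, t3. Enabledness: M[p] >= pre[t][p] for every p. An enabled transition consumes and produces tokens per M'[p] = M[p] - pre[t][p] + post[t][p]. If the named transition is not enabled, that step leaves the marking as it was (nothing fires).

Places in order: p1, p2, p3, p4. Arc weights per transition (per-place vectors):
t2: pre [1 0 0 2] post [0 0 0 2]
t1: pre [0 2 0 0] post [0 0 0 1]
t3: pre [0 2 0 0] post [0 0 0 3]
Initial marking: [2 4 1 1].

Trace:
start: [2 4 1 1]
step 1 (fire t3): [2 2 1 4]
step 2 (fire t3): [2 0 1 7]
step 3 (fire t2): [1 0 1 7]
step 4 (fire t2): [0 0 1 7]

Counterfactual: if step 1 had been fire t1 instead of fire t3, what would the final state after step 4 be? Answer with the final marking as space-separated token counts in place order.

(re-executing from step 1 with the substitution; state before step 1: [2 4 1 1])
step 1 (fire t1): [2 2 1 2]
step 2 (fire t3): [2 0 1 5]
step 3 (fire t2): [1 0 1 5]
step 4 (fire t2): [0 0 1 5]

0 0 1 5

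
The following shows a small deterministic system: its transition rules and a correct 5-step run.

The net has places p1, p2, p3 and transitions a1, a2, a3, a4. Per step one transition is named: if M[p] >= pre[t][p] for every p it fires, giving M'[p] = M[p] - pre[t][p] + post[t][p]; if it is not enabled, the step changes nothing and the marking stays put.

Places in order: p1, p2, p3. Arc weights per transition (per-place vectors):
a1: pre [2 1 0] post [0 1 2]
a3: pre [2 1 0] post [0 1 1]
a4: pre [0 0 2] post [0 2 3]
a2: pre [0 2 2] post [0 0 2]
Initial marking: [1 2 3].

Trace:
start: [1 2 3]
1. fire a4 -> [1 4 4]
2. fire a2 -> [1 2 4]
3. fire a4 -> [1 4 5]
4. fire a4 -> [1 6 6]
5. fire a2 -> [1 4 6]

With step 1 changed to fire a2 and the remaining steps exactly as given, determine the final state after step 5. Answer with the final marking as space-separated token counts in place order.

(re-executing from step 1 with the substitution; state before step 1: [1 2 3])
1. fire a2 -> [1 0 3]
2. fire a2 -> [1 0 3]
3. fire a4 -> [1 2 4]
4. fire a4 -> [1 4 5]
5. fire a2 -> [1 2 5]

1 2 5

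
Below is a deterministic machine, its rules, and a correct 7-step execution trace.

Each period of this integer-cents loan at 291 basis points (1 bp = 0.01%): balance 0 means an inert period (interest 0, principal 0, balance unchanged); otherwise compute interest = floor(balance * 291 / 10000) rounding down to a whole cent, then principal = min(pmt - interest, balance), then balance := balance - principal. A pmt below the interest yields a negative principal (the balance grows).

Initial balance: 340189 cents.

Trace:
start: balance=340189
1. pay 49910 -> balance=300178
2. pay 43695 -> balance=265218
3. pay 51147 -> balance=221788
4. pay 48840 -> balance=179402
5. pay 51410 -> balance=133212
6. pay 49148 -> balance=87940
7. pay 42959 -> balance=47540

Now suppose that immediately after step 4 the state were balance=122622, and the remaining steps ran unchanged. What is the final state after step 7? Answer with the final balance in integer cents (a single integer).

state after step 4 := balance=122622
5. pay 51410 -> balance=74780
6. pay 49148 -> balance=27808
7. pay 42959 -> balance=0

0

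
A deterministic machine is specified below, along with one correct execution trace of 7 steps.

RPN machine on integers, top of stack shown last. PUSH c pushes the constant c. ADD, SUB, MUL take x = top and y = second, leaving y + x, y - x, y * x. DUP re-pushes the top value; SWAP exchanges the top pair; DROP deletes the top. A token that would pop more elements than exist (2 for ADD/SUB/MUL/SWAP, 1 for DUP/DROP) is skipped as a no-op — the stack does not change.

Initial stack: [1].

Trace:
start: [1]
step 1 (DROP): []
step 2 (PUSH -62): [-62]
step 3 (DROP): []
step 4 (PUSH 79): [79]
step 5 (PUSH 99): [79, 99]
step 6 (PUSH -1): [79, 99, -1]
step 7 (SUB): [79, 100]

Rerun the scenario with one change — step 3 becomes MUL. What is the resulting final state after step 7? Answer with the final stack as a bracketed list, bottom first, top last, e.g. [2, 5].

(re-executing from step 3 with the substitution; state before step 3: [-62])
step 3 (MUL): [-62]
step 4 (PUSH 79): [-62, 79]
step 5 (PUSH 99): [-62, 79, 99]
step 6 (PUSH -1): [-62, 79, 99, -1]
step 7 (SUB): [-62, 79, 100]

[-62, 79, 100]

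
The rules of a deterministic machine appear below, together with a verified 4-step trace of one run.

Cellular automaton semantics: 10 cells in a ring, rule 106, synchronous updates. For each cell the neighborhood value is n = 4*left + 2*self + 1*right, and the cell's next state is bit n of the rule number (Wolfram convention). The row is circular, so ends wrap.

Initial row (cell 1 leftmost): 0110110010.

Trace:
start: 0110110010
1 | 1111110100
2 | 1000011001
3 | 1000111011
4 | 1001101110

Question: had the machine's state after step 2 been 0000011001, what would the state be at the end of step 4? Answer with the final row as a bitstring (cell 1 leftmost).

state after step 2 := 0000011001
3 | 0000111010
4 | 0001101100

0001101100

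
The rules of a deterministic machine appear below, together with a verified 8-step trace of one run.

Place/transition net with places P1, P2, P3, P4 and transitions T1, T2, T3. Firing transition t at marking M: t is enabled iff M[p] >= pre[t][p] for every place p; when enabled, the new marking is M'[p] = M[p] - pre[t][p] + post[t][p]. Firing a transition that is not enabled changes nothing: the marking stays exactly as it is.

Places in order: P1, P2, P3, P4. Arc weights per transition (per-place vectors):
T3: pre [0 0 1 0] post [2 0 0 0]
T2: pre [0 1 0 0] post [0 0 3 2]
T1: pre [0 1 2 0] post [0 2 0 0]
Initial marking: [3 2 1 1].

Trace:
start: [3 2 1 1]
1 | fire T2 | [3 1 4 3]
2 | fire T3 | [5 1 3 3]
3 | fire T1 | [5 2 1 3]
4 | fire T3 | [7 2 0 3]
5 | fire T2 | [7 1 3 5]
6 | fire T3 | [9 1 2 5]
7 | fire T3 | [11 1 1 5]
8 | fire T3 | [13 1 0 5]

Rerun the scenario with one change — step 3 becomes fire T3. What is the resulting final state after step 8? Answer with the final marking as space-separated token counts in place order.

15 0 1 5

(re-executing from step 3 with the substitution; state before step 3: [5 1 3 3])
3 | fire T3 | [7 1 2 3]
4 | fire T3 | [9 1 1 3]
5 | fire T2 | [9 0 4 5]
6 | fire T3 | [11 0 3 5]
7 | fire T3 | [13 0 2 5]
8 | fire T3 | [15 0 1 5]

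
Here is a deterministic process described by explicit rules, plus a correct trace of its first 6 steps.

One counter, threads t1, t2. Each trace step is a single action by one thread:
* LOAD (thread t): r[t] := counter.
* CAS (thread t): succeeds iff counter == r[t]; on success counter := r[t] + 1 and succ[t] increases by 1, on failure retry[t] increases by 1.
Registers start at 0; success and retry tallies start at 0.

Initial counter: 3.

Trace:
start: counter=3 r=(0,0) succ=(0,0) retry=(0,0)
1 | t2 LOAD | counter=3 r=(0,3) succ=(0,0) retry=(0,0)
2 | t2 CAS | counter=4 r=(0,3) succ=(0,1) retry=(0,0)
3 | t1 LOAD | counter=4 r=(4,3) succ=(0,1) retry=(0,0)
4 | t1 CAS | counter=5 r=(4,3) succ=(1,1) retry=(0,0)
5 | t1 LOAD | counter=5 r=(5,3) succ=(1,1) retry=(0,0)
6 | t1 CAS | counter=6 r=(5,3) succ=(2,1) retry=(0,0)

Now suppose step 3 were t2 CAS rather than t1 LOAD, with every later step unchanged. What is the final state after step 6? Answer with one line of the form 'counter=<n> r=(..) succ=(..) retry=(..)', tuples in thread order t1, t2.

counter=5 r=(4,3) succ=(1,1) retry=(1,1)

(re-executing from step 3 with the substitution; state before step 3: counter=4 r=(0,3) succ=(0,1) retry=(0,0))
3 | t2 CAS | counter=4 r=(0,3) succ=(0,1) retry=(0,1)
4 | t1 CAS | counter=4 r=(0,3) succ=(0,1) retry=(1,1)
5 | t1 LOAD | counter=4 r=(4,3) succ=(0,1) retry=(1,1)
6 | t1 CAS | counter=5 r=(4,3) succ=(1,1) retry=(1,1)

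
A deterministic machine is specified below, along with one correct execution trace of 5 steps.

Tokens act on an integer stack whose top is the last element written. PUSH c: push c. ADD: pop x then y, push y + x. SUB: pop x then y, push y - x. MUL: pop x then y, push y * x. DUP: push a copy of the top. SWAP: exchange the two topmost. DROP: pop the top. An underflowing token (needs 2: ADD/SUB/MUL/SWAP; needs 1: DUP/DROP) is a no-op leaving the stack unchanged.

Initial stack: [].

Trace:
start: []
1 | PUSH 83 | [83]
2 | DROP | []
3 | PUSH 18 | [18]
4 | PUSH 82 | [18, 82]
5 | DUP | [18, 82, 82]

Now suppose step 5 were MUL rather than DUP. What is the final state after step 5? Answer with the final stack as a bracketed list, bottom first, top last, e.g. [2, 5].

(re-executing from step 5 with the substitution; state before step 5: [18, 82])
5 | MUL | [1476]

[1476]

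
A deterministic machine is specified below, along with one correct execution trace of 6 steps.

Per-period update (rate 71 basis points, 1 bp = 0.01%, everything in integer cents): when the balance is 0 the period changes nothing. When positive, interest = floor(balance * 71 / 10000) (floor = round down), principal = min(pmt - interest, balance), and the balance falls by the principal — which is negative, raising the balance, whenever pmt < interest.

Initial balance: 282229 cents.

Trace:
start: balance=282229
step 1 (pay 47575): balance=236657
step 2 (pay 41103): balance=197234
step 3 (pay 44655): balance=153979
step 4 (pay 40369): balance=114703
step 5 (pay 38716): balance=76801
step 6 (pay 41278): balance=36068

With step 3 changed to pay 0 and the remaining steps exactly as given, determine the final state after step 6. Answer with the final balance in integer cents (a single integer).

(re-executing from step 3 with the substitution; state before step 3: balance=197234)
step 3 (pay 0): balance=198634
step 4 (pay 40369): balance=159675
step 5 (pay 38716): balance=122092
step 6 (pay 41278): balance=81680

81680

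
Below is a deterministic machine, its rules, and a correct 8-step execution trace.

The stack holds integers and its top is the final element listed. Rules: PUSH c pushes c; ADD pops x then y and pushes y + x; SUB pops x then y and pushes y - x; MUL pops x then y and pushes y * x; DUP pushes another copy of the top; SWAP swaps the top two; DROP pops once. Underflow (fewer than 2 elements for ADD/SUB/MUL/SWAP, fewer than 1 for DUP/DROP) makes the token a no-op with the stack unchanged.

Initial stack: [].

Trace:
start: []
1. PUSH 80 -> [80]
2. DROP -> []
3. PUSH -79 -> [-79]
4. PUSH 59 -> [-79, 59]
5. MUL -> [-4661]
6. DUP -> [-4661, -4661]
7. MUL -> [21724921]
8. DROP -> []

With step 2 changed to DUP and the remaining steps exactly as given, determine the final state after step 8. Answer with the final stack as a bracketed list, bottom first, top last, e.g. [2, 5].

[80, 80]

(re-executing from step 2 with the substitution; state before step 2: [80])
2. DUP -> [80, 80]
3. PUSH -79 -> [80, 80, -79]
4. PUSH 59 -> [80, 80, -79, 59]
5. MUL -> [80, 80, -4661]
6. DUP -> [80, 80, -4661, -4661]
7. MUL -> [80, 80, 21724921]
8. DROP -> [80, 80]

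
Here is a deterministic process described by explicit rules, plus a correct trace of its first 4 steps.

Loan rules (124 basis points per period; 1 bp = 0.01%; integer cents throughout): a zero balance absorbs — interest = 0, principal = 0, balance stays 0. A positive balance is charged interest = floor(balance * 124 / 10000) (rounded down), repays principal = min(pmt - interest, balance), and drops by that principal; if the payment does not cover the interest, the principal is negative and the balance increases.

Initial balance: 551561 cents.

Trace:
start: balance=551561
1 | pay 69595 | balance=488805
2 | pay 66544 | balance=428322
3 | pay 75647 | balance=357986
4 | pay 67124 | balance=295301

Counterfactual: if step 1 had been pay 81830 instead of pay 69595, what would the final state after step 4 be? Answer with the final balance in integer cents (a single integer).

(re-executing from step 1 with the substitution; state before step 1: balance=551561)
1 | pay 81830 | balance=476570
2 | pay 66544 | balance=415935
3 | pay 75647 | balance=345445
4 | pay 67124 | balance=282604

282604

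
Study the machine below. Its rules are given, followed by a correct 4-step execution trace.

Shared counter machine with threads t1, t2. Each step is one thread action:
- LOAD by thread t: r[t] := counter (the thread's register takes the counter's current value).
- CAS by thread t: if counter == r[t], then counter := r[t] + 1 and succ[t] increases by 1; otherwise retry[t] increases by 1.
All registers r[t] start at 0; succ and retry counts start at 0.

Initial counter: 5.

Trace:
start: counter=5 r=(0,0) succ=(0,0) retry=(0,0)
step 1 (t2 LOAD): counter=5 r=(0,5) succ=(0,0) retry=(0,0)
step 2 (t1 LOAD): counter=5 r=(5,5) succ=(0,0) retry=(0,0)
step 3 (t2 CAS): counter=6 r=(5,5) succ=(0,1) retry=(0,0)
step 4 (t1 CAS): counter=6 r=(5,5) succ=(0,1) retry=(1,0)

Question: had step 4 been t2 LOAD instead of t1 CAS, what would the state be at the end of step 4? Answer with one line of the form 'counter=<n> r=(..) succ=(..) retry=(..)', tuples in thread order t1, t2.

counter=6 r=(5,6) succ=(0,1) retry=(0,0)

(re-executing from step 4 with the substitution; state before step 4: counter=6 r=(5,5) succ=(0,1) retry=(0,0))
step 4 (t2 LOAD): counter=6 r=(5,6) succ=(0,1) retry=(0,0)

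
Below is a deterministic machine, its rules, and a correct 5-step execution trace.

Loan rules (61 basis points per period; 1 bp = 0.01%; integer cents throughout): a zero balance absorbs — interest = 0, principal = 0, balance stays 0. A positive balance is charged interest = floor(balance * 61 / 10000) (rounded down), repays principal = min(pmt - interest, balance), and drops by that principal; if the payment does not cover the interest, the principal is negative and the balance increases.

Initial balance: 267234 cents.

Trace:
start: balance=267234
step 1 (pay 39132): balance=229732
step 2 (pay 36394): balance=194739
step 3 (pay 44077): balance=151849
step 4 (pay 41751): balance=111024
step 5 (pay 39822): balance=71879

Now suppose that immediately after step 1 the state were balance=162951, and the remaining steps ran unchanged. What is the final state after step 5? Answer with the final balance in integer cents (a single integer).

state after step 1 := balance=162951
step 2 (pay 36394): balance=127551
step 3 (pay 44077): balance=84252
step 4 (pay 41751): balance=43014
step 5 (pay 39822): balance=3454

3454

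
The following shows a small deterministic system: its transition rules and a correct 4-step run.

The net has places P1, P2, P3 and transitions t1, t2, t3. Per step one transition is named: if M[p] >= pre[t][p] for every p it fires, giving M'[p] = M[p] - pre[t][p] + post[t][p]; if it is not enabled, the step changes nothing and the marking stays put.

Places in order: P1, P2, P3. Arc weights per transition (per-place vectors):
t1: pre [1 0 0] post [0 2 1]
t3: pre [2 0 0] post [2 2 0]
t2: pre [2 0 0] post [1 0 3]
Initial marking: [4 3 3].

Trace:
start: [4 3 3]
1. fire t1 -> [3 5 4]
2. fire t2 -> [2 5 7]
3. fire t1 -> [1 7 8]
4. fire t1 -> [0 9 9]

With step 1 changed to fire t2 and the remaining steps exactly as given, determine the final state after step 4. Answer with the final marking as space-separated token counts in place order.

(re-executing from step 1 with the substitution; state before step 1: [4 3 3])
1. fire t2 -> [3 3 6]
2. fire t2 -> [2 3 9]
3. fire t1 -> [1 5 10]
4. fire t1 -> [0 7 11]

0 7 11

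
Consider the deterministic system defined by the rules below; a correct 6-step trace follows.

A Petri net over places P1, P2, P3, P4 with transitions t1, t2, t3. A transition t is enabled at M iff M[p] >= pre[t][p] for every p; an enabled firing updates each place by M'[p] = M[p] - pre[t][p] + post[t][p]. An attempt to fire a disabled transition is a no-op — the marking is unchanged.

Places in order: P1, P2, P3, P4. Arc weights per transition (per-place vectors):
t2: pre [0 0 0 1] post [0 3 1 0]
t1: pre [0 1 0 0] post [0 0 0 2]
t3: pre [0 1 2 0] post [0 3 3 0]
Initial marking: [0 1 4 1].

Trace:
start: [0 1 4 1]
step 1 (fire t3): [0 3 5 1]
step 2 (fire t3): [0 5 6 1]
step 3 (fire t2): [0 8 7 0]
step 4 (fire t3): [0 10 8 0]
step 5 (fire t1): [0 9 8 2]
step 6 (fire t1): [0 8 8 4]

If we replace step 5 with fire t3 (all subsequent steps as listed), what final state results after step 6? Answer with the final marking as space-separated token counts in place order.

(re-executing from step 5 with the substitution; state before step 5: [0 10 8 0])
step 5 (fire t3): [0 12 9 0]
step 6 (fire t1): [0 11 9 2]

0 11 9 2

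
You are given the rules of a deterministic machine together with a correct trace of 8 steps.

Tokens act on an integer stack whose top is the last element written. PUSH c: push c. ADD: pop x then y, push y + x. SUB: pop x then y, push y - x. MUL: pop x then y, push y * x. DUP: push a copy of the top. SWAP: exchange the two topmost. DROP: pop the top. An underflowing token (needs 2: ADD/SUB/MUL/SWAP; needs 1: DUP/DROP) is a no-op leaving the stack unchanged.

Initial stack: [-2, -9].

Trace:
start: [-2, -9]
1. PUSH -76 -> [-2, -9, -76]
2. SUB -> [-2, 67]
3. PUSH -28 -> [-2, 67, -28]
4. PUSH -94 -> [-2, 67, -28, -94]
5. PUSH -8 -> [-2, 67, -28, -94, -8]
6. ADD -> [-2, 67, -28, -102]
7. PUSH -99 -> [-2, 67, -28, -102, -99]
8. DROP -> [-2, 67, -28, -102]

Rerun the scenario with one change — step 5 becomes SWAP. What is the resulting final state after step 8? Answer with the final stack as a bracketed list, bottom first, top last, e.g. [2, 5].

(re-executing from step 5 with the substitution; state before step 5: [-2, 67, -28, -94])
5. SWAP -> [-2, 67, -94, -28]
6. ADD -> [-2, 67, -122]
7. PUSH -99 -> [-2, 67, -122, -99]
8. DROP -> [-2, 67, -122]

[-2, 67, -122]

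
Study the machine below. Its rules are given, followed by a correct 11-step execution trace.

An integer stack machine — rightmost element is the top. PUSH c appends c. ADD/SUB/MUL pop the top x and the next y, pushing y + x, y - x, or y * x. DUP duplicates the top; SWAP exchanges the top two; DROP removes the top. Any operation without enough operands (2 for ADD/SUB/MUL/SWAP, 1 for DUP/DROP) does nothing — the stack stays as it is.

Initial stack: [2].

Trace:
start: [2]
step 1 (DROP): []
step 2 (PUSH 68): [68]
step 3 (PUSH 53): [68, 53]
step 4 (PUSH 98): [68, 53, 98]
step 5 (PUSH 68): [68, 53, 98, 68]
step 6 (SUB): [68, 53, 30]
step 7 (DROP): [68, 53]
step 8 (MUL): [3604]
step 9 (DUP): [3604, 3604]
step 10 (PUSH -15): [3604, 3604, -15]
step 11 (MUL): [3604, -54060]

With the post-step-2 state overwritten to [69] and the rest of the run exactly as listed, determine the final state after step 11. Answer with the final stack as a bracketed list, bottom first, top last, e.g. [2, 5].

state after step 2 := [69]
step 3 (PUSH 53): [69, 53]
step 4 (PUSH 98): [69, 53, 98]
step 5 (PUSH 68): [69, 53, 98, 68]
step 6 (SUB): [69, 53, 30]
step 7 (DROP): [69, 53]
step 8 (MUL): [3657]
step 9 (DUP): [3657, 3657]
step 10 (PUSH -15): [3657, 3657, -15]
step 11 (MUL): [3657, -54855]

[3657, -54855]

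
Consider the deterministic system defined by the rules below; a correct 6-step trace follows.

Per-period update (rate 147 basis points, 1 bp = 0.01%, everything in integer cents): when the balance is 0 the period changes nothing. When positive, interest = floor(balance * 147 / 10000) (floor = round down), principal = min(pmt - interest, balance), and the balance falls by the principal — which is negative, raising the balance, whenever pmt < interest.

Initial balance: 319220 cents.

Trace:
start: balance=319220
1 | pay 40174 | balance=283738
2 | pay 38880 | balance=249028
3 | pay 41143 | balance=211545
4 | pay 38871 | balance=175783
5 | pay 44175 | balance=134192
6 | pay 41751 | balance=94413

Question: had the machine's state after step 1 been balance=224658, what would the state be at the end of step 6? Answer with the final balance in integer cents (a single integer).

30861

state after step 1 := balance=224658
2 | pay 38880 | balance=189080
3 | pay 41143 | balance=150716
4 | pay 38871 | balance=114060
5 | pay 44175 | balance=71561
6 | pay 41751 | balance=30861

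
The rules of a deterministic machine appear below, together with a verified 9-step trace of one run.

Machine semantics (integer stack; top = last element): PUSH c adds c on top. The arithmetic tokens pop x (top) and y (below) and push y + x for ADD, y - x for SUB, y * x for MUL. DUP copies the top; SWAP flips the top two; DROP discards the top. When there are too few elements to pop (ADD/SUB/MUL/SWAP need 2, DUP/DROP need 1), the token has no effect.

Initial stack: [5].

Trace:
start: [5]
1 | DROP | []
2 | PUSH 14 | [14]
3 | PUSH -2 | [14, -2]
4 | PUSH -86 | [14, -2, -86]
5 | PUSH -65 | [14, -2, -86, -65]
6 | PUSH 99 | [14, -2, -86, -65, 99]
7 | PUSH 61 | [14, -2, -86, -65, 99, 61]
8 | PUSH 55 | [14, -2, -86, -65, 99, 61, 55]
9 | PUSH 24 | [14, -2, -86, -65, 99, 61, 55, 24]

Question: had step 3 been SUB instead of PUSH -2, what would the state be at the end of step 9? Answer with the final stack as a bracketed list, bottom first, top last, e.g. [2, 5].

(re-executing from step 3 with the substitution; state before step 3: [14])
3 | SUB | [14]
4 | PUSH -86 | [14, -86]
5 | PUSH -65 | [14, -86, -65]
6 | PUSH 99 | [14, -86, -65, 99]
7 | PUSH 61 | [14, -86, -65, 99, 61]
8 | PUSH 55 | [14, -86, -65, 99, 61, 55]
9 | PUSH 24 | [14, -86, -65, 99, 61, 55, 24]

[14, -86, -65, 99, 61, 55, 24]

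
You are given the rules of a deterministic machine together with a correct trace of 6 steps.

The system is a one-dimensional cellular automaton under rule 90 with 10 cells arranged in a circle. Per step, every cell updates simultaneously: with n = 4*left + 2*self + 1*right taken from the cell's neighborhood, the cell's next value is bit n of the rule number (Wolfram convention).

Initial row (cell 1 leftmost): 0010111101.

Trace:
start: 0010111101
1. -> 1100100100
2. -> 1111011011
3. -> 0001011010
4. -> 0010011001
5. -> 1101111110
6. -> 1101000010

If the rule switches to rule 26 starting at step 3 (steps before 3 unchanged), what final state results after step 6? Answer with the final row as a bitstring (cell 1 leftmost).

(re-executing steps 3..6 under rule 26; state before step 3: 1111011011)
3. -> 0000010010
4. -> 0000101101
5. -> 1001001000
6. -> 0110110101

0110110101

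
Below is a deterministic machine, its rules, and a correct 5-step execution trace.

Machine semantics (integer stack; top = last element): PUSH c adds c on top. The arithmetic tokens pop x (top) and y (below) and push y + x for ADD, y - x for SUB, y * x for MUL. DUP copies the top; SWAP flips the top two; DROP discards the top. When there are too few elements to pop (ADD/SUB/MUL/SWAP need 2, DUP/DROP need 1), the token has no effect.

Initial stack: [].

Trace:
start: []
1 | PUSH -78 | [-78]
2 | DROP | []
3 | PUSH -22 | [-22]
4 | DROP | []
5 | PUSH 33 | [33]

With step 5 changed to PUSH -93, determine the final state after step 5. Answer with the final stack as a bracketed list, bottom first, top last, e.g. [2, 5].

[-93]

(re-executing from step 5 with the substitution; state before step 5: [])
5 | PUSH -93 | [-93]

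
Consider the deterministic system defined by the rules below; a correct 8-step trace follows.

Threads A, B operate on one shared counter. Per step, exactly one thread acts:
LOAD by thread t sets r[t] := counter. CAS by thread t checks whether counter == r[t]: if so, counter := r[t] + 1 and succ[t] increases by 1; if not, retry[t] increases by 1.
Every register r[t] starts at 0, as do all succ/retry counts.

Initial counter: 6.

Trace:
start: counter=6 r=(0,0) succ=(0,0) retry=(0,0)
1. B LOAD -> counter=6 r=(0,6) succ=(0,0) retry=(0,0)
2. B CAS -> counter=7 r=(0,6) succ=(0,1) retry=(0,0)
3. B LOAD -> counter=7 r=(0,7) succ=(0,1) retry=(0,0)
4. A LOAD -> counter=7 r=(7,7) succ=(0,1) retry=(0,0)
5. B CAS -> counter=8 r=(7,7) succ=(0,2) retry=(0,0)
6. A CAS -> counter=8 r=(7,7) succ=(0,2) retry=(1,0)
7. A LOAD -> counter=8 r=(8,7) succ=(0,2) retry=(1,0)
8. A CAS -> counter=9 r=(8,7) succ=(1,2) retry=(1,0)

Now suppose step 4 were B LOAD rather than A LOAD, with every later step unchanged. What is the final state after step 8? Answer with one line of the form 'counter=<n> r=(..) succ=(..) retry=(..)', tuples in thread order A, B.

(re-executing from step 4 with the substitution; state before step 4: counter=7 r=(0,7) succ=(0,1) retry=(0,0))
4. B LOAD -> counter=7 r=(0,7) succ=(0,1) retry=(0,0)
5. B CAS -> counter=8 r=(0,7) succ=(0,2) retry=(0,0)
6. A CAS -> counter=8 r=(0,7) succ=(0,2) retry=(1,0)
7. A LOAD -> counter=8 r=(8,7) succ=(0,2) retry=(1,0)
8. A CAS -> counter=9 r=(8,7) succ=(1,2) retry=(1,0)

counter=9 r=(8,7) succ=(1,2) retry=(1,0)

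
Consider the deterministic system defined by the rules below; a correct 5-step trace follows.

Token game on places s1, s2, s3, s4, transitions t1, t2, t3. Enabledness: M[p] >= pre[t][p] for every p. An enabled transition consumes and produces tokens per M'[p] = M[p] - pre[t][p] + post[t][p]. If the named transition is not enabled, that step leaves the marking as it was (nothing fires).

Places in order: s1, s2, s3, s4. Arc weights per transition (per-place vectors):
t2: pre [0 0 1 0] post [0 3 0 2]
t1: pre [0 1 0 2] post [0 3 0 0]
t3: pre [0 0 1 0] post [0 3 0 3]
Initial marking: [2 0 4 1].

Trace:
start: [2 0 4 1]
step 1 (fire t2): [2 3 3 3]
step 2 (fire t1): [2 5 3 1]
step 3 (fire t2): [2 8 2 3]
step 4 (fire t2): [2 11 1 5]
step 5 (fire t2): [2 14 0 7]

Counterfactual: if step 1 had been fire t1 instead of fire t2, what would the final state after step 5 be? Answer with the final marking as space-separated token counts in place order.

2 9 1 7

(re-executing from step 1 with the substitution; state before step 1: [2 0 4 1])
step 1 (fire t1): [2 0 4 1]
step 2 (fire t1): [2 0 4 1]
step 3 (fire t2): [2 3 3 3]
step 4 (fire t2): [2 6 2 5]
step 5 (fire t2): [2 9 1 7]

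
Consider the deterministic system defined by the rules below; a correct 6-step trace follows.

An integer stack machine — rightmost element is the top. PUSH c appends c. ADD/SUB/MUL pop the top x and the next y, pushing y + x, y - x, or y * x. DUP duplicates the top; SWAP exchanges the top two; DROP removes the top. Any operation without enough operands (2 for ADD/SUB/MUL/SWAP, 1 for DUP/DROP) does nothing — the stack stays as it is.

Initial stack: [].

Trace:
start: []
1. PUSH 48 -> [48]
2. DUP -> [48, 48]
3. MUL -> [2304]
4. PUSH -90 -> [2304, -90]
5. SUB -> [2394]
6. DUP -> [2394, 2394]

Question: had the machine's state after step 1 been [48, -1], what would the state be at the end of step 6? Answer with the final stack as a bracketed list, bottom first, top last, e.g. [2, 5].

[48, 91, 91]

state after step 1 := [48, -1]
2. DUP -> [48, -1, -1]
3. MUL -> [48, 1]
4. PUSH -90 -> [48, 1, -90]
5. SUB -> [48, 91]
6. DUP -> [48, 91, 91]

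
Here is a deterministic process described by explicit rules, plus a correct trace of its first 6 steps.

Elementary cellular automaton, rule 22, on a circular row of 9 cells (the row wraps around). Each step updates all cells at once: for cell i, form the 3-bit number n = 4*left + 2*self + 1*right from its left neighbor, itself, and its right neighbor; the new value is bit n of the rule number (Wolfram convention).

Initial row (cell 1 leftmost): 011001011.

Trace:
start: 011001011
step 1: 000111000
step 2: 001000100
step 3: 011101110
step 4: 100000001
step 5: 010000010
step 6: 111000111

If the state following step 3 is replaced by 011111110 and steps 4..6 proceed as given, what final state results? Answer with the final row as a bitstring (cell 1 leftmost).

111000111

state after step 3 := 011111110
step 4: 100000001
step 5: 010000010
step 6: 111000111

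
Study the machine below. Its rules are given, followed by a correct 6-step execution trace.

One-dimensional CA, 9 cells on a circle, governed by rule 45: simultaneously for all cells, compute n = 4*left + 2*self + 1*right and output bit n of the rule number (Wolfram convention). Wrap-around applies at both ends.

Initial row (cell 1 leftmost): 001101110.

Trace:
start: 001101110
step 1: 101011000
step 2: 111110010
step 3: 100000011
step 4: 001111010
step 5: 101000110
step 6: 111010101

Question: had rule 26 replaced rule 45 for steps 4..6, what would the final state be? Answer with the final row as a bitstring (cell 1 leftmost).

(re-executing steps 4..6 under rule 26; state before step 4: 100000011)
step 4: 010000110
step 5: 101001101
step 6: 000111001

000111001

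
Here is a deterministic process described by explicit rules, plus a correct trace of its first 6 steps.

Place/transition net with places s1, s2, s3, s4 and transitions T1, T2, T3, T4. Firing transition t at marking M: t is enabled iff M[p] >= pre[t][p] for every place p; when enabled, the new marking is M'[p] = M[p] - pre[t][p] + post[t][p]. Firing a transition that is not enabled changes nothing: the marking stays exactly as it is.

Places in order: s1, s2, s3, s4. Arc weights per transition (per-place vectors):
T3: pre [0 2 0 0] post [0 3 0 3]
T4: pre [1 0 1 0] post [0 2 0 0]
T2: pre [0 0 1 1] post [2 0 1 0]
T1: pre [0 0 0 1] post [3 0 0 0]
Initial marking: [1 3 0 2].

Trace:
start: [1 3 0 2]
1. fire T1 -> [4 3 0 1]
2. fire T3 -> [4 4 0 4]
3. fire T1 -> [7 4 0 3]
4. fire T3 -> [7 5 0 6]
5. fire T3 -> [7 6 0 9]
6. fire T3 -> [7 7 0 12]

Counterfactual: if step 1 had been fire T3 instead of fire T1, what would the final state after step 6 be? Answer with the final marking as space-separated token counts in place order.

4 8 0 16

(re-executing from step 1 with the substitution; state before step 1: [1 3 0 2])
1. fire T3 -> [1 4 0 5]
2. fire T3 -> [1 5 0 8]
3. fire T1 -> [4 5 0 7]
4. fire T3 -> [4 6 0 10]
5. fire T3 -> [4 7 0 13]
6. fire T3 -> [4 8 0 16]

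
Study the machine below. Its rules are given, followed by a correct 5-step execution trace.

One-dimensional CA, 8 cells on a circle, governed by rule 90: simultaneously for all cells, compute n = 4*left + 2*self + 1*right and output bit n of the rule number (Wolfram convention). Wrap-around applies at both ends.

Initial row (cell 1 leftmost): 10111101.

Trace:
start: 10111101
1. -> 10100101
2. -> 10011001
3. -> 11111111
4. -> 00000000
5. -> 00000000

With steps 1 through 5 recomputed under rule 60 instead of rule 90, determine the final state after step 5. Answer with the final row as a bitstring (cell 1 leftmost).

01010101

(re-executing steps 1..5 under rule 60; state before step 1: 10111101)
1. -> 01100011
2. -> 11010010
3. -> 10111011
4. -> 01100110
5. -> 01010101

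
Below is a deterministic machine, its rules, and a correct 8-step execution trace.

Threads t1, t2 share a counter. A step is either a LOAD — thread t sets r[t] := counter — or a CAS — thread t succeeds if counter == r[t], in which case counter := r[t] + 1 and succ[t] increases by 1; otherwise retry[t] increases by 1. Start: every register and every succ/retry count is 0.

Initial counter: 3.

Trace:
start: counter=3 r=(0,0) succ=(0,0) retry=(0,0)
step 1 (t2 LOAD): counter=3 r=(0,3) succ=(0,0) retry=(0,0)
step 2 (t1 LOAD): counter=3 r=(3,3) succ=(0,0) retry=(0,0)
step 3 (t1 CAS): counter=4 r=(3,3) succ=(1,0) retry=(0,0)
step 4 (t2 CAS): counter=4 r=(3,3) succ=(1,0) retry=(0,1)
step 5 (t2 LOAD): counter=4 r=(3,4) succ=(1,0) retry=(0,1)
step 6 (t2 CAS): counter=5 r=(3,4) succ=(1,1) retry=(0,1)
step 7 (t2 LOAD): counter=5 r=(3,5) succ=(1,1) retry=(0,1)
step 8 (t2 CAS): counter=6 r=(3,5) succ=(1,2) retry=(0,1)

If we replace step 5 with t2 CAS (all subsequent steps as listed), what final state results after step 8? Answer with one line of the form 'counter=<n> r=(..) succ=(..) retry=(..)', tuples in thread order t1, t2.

counter=5 r=(3,4) succ=(1,1) retry=(0,3)

(re-executing from step 5 with the substitution; state before step 5: counter=4 r=(3,3) succ=(1,0) retry=(0,1))
step 5 (t2 CAS): counter=4 r=(3,3) succ=(1,0) retry=(0,2)
step 6 (t2 CAS): counter=4 r=(3,3) succ=(1,0) retry=(0,3)
step 7 (t2 LOAD): counter=4 r=(3,4) succ=(1,0) retry=(0,3)
step 8 (t2 CAS): counter=5 r=(3,4) succ=(1,1) retry=(0,3)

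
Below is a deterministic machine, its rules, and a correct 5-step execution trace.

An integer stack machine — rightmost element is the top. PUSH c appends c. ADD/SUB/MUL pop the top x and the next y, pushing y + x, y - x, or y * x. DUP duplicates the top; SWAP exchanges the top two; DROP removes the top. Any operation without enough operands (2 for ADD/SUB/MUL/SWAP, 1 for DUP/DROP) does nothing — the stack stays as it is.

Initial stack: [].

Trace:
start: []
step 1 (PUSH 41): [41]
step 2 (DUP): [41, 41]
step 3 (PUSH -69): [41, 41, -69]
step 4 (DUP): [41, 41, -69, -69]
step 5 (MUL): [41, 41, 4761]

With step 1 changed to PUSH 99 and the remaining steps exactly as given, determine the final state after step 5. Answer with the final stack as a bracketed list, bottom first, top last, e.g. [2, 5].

(re-executing from step 1 with the substitution; state before step 1: [])
step 1 (PUSH 99): [99]
step 2 (DUP): [99, 99]
step 3 (PUSH -69): [99, 99, -69]
step 4 (DUP): [99, 99, -69, -69]
step 5 (MUL): [99, 99, 4761]

[99, 99, 4761]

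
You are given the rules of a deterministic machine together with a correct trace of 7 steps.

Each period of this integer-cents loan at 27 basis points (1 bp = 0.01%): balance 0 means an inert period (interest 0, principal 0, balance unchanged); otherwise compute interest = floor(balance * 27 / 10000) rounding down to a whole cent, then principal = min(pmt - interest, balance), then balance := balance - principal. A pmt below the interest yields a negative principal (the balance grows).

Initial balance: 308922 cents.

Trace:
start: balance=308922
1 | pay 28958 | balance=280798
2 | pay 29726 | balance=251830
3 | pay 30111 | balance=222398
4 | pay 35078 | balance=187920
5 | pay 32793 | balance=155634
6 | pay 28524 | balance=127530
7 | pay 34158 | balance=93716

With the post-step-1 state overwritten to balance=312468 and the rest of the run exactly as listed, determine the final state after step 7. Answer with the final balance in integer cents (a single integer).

state after step 1 := balance=312468
2 | pay 29726 | balance=283585
3 | pay 30111 | balance=254239
4 | pay 35078 | balance=219847
5 | pay 32793 | balance=187647
6 | pay 28524 | balance=159629
7 | pay 34158 | balance=125901

125901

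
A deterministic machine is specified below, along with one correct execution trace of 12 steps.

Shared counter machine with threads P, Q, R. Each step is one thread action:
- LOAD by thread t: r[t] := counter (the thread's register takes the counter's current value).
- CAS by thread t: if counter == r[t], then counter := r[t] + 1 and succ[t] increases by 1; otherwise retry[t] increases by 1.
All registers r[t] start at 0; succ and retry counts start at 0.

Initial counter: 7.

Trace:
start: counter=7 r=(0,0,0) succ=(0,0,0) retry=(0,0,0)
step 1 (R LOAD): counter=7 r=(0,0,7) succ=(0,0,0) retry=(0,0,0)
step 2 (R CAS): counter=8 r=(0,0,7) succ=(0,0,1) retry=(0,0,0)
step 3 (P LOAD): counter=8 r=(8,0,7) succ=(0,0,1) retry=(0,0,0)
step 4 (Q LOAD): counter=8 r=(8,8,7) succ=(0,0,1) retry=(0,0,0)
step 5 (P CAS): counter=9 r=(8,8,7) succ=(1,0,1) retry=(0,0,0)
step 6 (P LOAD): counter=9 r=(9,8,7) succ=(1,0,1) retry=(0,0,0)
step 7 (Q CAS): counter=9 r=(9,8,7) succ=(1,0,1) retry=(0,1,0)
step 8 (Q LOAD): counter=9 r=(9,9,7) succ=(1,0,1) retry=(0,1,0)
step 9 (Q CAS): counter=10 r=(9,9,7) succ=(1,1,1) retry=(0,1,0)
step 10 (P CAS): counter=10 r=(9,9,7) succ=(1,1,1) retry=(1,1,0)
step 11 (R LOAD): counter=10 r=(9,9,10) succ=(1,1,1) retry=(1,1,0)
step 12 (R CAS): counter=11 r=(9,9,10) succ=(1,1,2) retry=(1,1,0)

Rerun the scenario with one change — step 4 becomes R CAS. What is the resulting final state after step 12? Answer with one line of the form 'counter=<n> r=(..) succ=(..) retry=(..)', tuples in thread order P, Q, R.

counter=11 r=(9,9,10) succ=(1,1,2) retry=(1,1,1)

(re-executing from step 4 with the substitution; state before step 4: counter=8 r=(8,0,7) succ=(0,0,1) retry=(0,0,0))
step 4 (R CAS): counter=8 r=(8,0,7) succ=(0,0,1) retry=(0,0,1)
step 5 (P CAS): counter=9 r=(8,0,7) succ=(1,0,1) retry=(0,0,1)
step 6 (P LOAD): counter=9 r=(9,0,7) succ=(1,0,1) retry=(0,0,1)
step 7 (Q CAS): counter=9 r=(9,0,7) succ=(1,0,1) retry=(0,1,1)
step 8 (Q LOAD): counter=9 r=(9,9,7) succ=(1,0,1) retry=(0,1,1)
step 9 (Q CAS): counter=10 r=(9,9,7) succ=(1,1,1) retry=(0,1,1)
step 10 (P CAS): counter=10 r=(9,9,7) succ=(1,1,1) retry=(1,1,1)
step 11 (R LOAD): counter=10 r=(9,9,10) succ=(1,1,1) retry=(1,1,1)
step 12 (R CAS): counter=11 r=(9,9,10) succ=(1,1,2) retry=(1,1,1)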